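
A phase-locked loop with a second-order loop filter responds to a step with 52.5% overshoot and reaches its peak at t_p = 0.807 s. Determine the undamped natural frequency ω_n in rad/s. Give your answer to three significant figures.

ω_n ≈ 3.97 rad/s

The overshoot fixes ζ = −ln(OS)/√(π²+ln²(OS)) = 0.201.
t_p = π/ω_d ⇒ ω_d = 3.89 rad/s; then ω_n = ω_d/√(1−ζ²) = 3.97 rad/s.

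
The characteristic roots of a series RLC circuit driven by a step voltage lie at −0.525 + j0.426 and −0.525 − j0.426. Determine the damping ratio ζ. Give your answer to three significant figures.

ζ ≈ 0.777

|pole| = ω_n = √(0.525² + 0.426²) = 0.676 rad/s; ζ = cos θ = σ/ω_n = 0.777.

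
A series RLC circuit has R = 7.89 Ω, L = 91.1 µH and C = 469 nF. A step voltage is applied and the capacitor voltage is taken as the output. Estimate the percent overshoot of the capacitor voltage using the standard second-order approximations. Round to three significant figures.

For a series RLC circuit (capacitor voltage as output), ω_n = 1/√(LC) = 1/√(91.1 µH · 469 nF) = 153000 rad/s.
ζ = (R/2)·√(C/L) = (7.89/2)·√(469 nF/91.1 µH) = 0.283.
Overshoot: exp(−π·0.283/√(1−0.283²)) = 0.396, i.e. 39.6%.

%OS ≈ 39.6%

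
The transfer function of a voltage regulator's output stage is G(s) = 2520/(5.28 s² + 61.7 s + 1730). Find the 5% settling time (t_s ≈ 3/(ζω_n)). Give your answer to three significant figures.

Dividing through by 5.28: denominator becomes s² + 11.69 s + 327.7.
So ω_n = √327.7 = 18.1 rad/s and ζ = 11.69/(2·18.1) = 0.323.
t_s ≈ 3/(ζω_n) = 0.513 s.

t_s ≈ 0.513 s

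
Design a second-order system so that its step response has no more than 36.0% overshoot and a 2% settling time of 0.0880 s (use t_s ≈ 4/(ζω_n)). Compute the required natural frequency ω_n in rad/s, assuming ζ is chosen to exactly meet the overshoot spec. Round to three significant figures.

ζ = −ln(OS)/√(π² + (ln OS)²). With OS = 0.360, ln OS = −1.022 and ζ = 1.022/3.304 = 0.309.
Then ω_n = 4/(ζ t_s) = 4/(0.309 × 0.0880) = 147 rad/s.

ω_n ≈ 147 rad/s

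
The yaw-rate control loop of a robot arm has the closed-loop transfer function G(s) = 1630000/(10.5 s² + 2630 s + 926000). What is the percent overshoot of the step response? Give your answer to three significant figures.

Dividing through by 10.5: denominator becomes s² + 250.5 s + 88190.
So ω_n = √88190 = 297 rad/s and ζ = 250.5/(2·297) = 0.422.
%OS = 100·exp(−πζ/√(1−ζ²)) = 23.2%.

%OS ≈ 23.2%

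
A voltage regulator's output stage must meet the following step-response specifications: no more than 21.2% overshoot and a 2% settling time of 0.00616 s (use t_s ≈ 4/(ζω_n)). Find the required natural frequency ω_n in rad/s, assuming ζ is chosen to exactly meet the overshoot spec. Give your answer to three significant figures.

ω_n ≈ 1470 rad/s

From %OS = 100·exp(−πζ/√(1−ζ²)), invert to get ζ = −ln(OS)/√(π² + ln²(OS)) with OS = 0.212.
−ln 0.212 = 1.551, so ζ = 1.551/√(π² + 2.406) = 0.443.
Then ω_n = 4/(ζ t_s) = 4/(0.443 × 0.00616) = 1470 rad/s.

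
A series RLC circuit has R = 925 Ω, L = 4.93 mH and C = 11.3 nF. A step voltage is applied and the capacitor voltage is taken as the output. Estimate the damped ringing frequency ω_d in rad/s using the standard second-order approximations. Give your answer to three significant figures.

ω_d ≈ 95700 rad/s

For a series RLC circuit (capacitor voltage as output), ω_n = 1/√(LC) = 1/√(4.93 mH · 11.3 nF) = 134000 rad/s.
ζ = (R/2)·√(C/L) = (925/2)·√(11.3 nF/4.93 mH) = 0.700.
ω_d = ω_n√(1−ζ²) = 95700 rad/s.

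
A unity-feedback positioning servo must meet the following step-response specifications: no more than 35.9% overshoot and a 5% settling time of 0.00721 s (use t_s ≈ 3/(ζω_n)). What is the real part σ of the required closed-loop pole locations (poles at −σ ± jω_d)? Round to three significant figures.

σ ≈ 416

The settling-time spec alone fixes σ = ζω_n = 3/t_s = 3/0.00721 = 416.
(Overshoot then fixes ζ = 0.310 and hence ω_d = σ·√(1−ζ²)/ζ = 1280 rad/s.)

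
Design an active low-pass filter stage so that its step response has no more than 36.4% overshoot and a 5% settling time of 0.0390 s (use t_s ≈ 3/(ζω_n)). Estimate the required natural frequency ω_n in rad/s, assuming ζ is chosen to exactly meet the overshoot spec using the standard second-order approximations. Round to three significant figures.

ζ = −ln(OS)/√(π² + (ln OS)²). With OS = 0.364, ln OS = −1.011 and ζ = 1.011/3.300 = 0.306.
Then ω_n = 3/(ζ t_s) = 3/(0.306 × 0.0390) = 251 rad/s.

ω_n ≈ 251 rad/s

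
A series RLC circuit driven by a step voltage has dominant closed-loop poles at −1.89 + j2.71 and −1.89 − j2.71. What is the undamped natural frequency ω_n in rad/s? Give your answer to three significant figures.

With σ = 1.89, ω_d = 2.71: ω_n = √(σ²+ω_d²) = 3.30 rad/s, ζ = σ/ω_n = 0.572.

ω_n ≈ 3.30 rad/s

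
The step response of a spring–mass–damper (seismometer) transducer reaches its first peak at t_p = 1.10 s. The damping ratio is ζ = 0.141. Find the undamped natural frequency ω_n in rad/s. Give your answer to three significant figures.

ω_n ≈ 2.88 rad/s

Peak time t_p = π/ω_d, so ω_d = π/t_p = π/1.10 = 2.86 rad/s.
ω_n = ω_d/√(1−ζ²) = 2.86/√0.980 = 2.88 rad/s.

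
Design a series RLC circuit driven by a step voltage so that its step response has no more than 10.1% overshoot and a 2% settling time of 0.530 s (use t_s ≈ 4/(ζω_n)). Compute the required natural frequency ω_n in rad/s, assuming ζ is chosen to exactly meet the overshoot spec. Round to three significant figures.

Inverting the overshoot relation: ζ = |ln 0.101|/√(π² + ln²0.101) = 0.589.
Then ω_n = 4/(ζ t_s) = 4/(0.589 × 0.530) = 12.8 rad/s.

ω_n ≈ 12.8 rad/s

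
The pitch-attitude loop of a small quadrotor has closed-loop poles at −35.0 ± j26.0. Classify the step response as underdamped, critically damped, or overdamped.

Since the poles form a complex-conjugate pair with nonzero imaginary part, the response is underdamped.

underdamped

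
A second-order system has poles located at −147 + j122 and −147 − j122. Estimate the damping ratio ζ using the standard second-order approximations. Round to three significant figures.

|pole| = ω_n = √(147² + 122²) = 191 rad/s; ζ = cos θ = σ/ω_n = 0.770.

ζ ≈ 0.770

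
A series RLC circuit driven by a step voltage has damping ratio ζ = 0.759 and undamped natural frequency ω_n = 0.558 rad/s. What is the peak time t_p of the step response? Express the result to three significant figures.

The damped frequency is ω_d = ω_n√(1−ζ²) = 0.558·√(1−0.576) = 0.363 rad/s.
Peak time t_p = π/ω_d = π/0.363 = 8.65 s.

t_p ≈ 8.65 s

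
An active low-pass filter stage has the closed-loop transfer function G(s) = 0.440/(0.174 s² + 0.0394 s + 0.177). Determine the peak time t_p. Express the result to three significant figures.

Dividing through by 0.174: denominator becomes s² + 0.2264 s + 1.017.
So ω_n = √1.017 = 1.01 rad/s and ζ = 0.2264/(2·1.01) = 0.112.
ω_d = 1.01·√(1 − 0.112²) = 1.00 rad/s. t_p = π/ω_d = 3.13 s.

t_p ≈ 3.13 s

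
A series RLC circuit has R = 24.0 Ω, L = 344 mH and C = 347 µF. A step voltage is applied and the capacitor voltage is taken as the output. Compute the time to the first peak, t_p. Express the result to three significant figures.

For a series RLC circuit (capacitor voltage as output), ω_n = 1/√(LC) = 1/√(344 mH · 347 µF) = 91.5 rad/s.
ζ = (R/2)·√(C/L) = (24.0/2)·√(347 µF/344 mH) = 0.381.
ω_d = 91.5·√(1 − 0.381²) = 84.6 rad/s. t_p = π/ω_d = 0.0371 s.

t_p ≈ 0.0371 s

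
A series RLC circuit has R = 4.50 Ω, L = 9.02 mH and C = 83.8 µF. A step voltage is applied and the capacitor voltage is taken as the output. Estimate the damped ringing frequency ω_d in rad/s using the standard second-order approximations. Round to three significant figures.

For a series RLC circuit (capacitor voltage as output), ω_n = 1/√(LC) = 1/√(9.02 mH · 83.8 µF) = 1150 rad/s.
ζ = (R/2)·√(C/L) = (4.50/2)·√(83.8 µF/9.02 mH) = 0.217.
ω_d = 1150·√(1 − 0.217²) = 1120 rad/s.

ω_d ≈ 1120 rad/s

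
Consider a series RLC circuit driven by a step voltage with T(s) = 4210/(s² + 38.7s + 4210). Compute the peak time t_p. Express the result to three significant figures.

t_p ≈ 0.0507 s

Comparing the denominator to s² + 2ζω_n s + ω_n²: ω_n = √4210 = 64.9 rad/s, and 2ζω_n = 38.7 so ζ = 38.7/(2·64.9) = 0.298.
The damped frequency ω_d = ω_n√(1−ζ²) = 61.9 rad/s. Then t_p = π/ω_d = 0.0507 s.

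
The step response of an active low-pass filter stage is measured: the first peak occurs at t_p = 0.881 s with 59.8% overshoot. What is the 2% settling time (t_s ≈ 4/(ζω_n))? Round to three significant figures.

The overshoot fixes ζ = −ln(OS)/√(π²+ln²(OS)) = 0.162.
From t_p = π/ω_d, ω_d = π/0.881 = 3.57 rad/s, so ω_n = ω_d/√(1−ζ²) = 3.61 rad/s.
t_s ≈ 4/(ζω_n) = 4/(0.162·3.61) = 6.85 s.

t_s ≈ 6.85 s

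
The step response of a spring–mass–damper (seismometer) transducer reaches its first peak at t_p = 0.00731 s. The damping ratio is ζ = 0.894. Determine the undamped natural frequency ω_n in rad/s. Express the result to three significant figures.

ω_n ≈ 959 rad/s

Peak time t_p = π/ω_d, so ω_d = π/t_p = π/0.00731 = 430 rad/s.
ω_n = ω_d/√(1−ζ²) = 430/√0.201 = 959 rad/s.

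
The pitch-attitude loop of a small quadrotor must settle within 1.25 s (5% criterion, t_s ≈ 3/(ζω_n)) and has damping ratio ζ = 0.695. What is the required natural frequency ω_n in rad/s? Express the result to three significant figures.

Rearranging t_s ≈ 3/(ζω_n) gives ω_n = 3/(ζ·t_s) = 3/(0.695 × 1.25) = 3.45 rad/s.

ω_n ≈ 3.45 rad/s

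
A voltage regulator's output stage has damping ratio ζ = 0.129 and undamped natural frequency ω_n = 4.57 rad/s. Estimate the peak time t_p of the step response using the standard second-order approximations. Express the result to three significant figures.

t_p ≈ 0.693 s

The damped frequency is ω_d = ω_n√(1−ζ²) = 4.57·√(1−0.0166) = 4.53 rad/s.
Peak time t_p = π/ω_d = π/4.53 = 0.693 s.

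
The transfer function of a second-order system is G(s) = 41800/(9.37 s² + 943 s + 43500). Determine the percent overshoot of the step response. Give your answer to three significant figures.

Dividing through by 9.37: denominator becomes s² + 100.6 s + 4642.
So ω_n = √4642 = 68.1 rad/s and ζ = 100.6/(2·68.1) = 0.739.
%OS = 100 e^{−πζ/√(1−ζ²)} with ζ = 0.739 gives 3.20%.

%OS ≈ 3.20%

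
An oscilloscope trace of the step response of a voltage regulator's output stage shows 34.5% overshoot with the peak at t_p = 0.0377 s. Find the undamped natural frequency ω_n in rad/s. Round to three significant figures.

ζ from %OS: ζ = |ln 0.345|/√(π²+ln²0.345) = 0.321.
From t_p = π/ω_d, ω_d = π/0.0377 = 83.3 rad/s, so ω_n = ω_d/√(1−ζ²) = 88.0 rad/s.

ω_n ≈ 88.0 rad/s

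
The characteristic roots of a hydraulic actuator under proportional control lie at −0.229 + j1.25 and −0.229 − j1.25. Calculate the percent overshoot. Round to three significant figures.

The poles are at −σ ± jω_d with σ = 0.229 and ω_d = 1.25, so ω_n = √(σ²+ω_d²) = 1.27 rad/s and ζ = σ/ω_n = 0.180.
Overshoot: exp(−π·0.180/√(1−0.180²)) = 0.562, i.e. 56.2%.

%OS ≈ 56.2%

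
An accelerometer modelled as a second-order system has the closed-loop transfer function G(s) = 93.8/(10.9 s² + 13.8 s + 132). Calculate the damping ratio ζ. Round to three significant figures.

ζ ≈ 0.182

Dividing through by 10.9: denominator becomes s² + 1.266 s + 12.11.
So ω_n = √12.11 = 3.48 rad/s and ζ = 1.266/(2·3.48) = 0.182.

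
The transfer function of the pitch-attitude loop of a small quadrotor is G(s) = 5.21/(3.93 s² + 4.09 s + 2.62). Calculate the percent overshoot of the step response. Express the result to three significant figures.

%OS ≈ 7.44%

Dividing through by 3.93: denominator becomes s² + 1.041 s + 0.6667.
So ω_n = √0.6667 = 0.816 rad/s and ζ = 1.041/(2·0.816) = 0.637.
Overshoot: exp(−π·0.637/√(1−0.637²)) = 0.0744, i.e. 7.44%.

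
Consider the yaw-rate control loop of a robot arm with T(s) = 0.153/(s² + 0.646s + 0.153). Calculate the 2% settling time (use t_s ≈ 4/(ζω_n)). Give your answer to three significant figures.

Matching coefficients with s² + 2ζω_n s + ω_n² gives ω_n² = 0.153 ⇒ ω_n = 0.391 rad/s, and ζ = 0.646/(2ω_n) = 0.826.
t_s ≈ 4/(ζω_n) = 4/(0.826·0.391) = 12.4 s.

t_s ≈ 12.4 s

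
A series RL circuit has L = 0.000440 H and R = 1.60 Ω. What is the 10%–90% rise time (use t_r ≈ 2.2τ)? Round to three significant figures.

τ = L/R = 0.000440/1.60 = 0.000275 s.
t_r ≈ 2.2τ = 0.000605 s.

t_r ≈ 0.000605 s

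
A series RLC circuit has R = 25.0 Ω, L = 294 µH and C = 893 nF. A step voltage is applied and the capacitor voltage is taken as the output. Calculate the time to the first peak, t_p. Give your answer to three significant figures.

t_p ≈ 0.0000702 s

For a series RLC circuit (capacitor voltage as output), ω_n = 1/√(LC) = 1/√(294 µH · 893 nF) = 61700 rad/s.
ζ = (R/2)·√(C/L) = (25.0/2)·√(893 nF/294 µH) = 0.689.
ω_d = 61700·√(1 − 0.689²) = 44700 rad/s. t_p = π/ω_d = 0.0000702 s.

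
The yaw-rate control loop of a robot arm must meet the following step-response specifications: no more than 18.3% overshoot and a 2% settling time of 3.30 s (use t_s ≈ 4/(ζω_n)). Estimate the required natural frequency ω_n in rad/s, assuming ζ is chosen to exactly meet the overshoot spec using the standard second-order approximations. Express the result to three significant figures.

ζ = −ln(OS)/√(π² + (ln OS)²). With OS = 0.183, ln OS = −1.698 and ζ = 1.698/3.571 = 0.476.
From t_s ≈ 4/(ζω_n): ω_n = 4/(ζ·t_s) = 4/(0.476·3.30) = 2.55 rad/s.

ω_n ≈ 2.55 rad/s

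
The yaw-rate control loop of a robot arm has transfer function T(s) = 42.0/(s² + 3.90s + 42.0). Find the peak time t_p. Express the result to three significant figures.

Matching coefficients with s² + 2ζω_n s + ω_n² gives ω_n² = 42.0 ⇒ ω_n = 6.48 rad/s, and ζ = 3.90/(2ω_n) = 0.301.
The damped frequency ω_d = ω_n√(1−ζ²) = 6.18 rad/s. Then t_p = π/ω_d = 0.508 s.

t_p ≈ 0.508 s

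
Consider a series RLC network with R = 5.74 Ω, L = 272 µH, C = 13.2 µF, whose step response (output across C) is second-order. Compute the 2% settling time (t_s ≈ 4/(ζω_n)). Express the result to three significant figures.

For a series RLC circuit (capacitor voltage as output), ω_n = 1/√(LC) = 1/√(272 µH · 13.2 µF) = 16700 rad/s.
ζ = (R/2)·√(C/L) = (5.74/2)·√(13.2 µF/272 µH) = 0.632.
t_s ≈ 4/(ζω_n) = 0.000379 s.

t_s ≈ 0.000379 s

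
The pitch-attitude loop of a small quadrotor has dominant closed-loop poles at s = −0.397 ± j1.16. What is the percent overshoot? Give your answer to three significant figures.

The poles are at −σ ± jω_d with σ = 0.397 and ω_d = 1.16, so ω_n = √(σ²+ω_d²) = 1.23 rad/s and ζ = σ/ω_n = 0.324.
Overshoot: exp(−π·0.324/√(1−0.324²)) = 0.341, i.e. 34.1%.

%OS ≈ 34.1%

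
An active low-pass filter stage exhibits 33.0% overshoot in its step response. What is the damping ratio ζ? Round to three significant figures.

ζ ≈ 0.333

From %OS = 100·exp(−πζ/√(1−ζ²)), invert to get ζ = −ln(OS)/√(π² + ln²(OS)) with OS = 0.330.
−ln 0.330 = 1.109, so ζ = 1.109/√(π² + 1.229) = 0.333.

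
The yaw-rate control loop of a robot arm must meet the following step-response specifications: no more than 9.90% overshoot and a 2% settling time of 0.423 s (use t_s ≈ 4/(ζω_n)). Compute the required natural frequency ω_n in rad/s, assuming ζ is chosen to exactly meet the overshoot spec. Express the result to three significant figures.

ζ = −ln(OS)/√(π² + (ln OS)²). With OS = 0.0990, ln OS = −2.313 and ζ = 2.313/3.901 = 0.593.
Then ω_n = 4/(ζ t_s) = 4/(0.593 × 0.423) = 16.0 rad/s.

ω_n ≈ 16.0 rad/s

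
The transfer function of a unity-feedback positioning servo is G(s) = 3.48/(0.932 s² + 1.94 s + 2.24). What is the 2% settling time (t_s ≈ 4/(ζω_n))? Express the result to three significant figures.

Dividing through by 0.932: denominator becomes s² + 2.082 s + 2.403.
So ω_n = √2.403 = 1.55 rad/s and ζ = 2.082/(2·1.55) = 0.671.
t_s ≈ 4/(ζω_n) = 3.84 s.

t_s ≈ 3.84 s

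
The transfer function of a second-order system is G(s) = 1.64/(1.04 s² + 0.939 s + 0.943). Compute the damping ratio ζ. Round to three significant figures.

ζ ≈ 0.474

Dividing through by 1.04: denominator becomes s² + 0.9029 s + 0.9067.
So ω_n = √0.9067 = 0.952 rad/s and ζ = 0.9029/(2·0.952) = 0.474.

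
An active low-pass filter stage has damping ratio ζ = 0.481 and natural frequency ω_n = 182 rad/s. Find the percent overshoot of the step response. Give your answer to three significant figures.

For an underdamped second-order system, %OS = 100·exp(−πζ/√(1−ζ²)).
πζ/√(1−ζ²) = π·0.481/√(1−0.231) = 1.724, so %OS = 100·e^(−1.724) = 17.8%.

%OS ≈ 17.8%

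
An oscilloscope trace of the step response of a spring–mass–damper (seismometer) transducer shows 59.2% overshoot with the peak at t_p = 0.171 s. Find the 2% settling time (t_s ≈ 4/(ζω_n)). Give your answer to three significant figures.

ζ from %OS: ζ = |ln 0.592|/√(π²+ln²0.592) = 0.165.
t_p = π/ω_d ⇒ ω_d = 18.4 rad/s; then ω_n = ω_d/√(1−ζ²) = 18.6 rad/s.
t_s ≈ 4/(ζω_n) = 4/(0.165·18.6) = 1.30 s.

t_s ≈ 1.30 s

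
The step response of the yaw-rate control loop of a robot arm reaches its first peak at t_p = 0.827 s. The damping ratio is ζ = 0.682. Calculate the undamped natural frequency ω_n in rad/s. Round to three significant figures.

ω_n ≈ 5.19 rad/s

Peak time t_p = π/ω_d, so ω_d = π/t_p = π/0.827 = 3.80 rad/s.
ω_n = ω_d/√(1−ζ²) = 3.80/√0.535 = 5.19 rad/s.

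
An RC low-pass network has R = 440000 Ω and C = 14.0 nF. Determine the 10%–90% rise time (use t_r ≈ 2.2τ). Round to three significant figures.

t_r ≈ 0.0136 s

τ = RC = 440000 × 14.0 nF = 0.00616 s.
t_r ≈ 2.2τ = 0.0136 s.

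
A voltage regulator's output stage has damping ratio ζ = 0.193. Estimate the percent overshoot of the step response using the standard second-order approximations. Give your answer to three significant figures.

%OS ≈ 53.9%

For an underdamped second-order system, %OS = 100·exp(−πζ/√(1−ζ²)).
πζ/√(1−ζ²) = π·0.193/√(1−0.0372) = 0.6179, so %OS = 100·e^(−0.6179) = 53.9%.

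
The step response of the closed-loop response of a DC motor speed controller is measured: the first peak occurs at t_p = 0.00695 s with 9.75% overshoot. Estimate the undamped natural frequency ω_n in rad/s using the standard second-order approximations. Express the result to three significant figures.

ω_n ≈ 563 rad/s

The overshoot fixes ζ = −ln(OS)/√(π²+ln²(OS)) = 0.595.
From t_p = π/ω_d, ω_d = π/0.00695 = 452 rad/s, so ω_n = ω_d/√(1−ζ²) = 563 rad/s.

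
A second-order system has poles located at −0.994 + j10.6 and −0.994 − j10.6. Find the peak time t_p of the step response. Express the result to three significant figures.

t_p ≈ 0.296 s

t_p = π/ω_d with ω_d = 10.6 (the imaginary part), so t_p = 0.296 s.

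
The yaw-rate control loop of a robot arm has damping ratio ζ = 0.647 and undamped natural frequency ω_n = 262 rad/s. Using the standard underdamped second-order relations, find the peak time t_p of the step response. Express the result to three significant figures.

The damped frequency is ω_d = ω_n√(1−ζ²) = 262·√(1−0.419) = 200 rad/s.
Peak time t_p = π/ω_d = π/200 = 0.0157 s.

t_p ≈ 0.0157 s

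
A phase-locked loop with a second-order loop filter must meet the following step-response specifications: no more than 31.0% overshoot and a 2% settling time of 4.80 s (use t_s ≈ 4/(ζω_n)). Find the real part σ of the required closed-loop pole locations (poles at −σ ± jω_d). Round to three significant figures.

The settling-time spec alone fixes σ = ζω_n = 4/t_s = 4/4.80 = 0.833.
(Overshoot then fixes ζ = 0.349 and hence ω_d = σ·√(1−ζ²)/ζ = 2.24 rad/s.)

σ ≈ 0.833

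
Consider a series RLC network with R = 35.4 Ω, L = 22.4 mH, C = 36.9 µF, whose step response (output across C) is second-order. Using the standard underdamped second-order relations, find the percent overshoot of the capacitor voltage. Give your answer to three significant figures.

For a series RLC circuit (capacitor voltage as output), ω_n = 1/√(LC) = 1/√(22.4 mH · 36.9 µF) = 1100 rad/s.
ζ = (R/2)·√(C/L) = (35.4/2)·√(36.9 µF/22.4 mH) = 0.718.
%OS = 100 e^{−πζ/√(1−ζ²)} with ζ = 0.718 gives 3.90%.

%OS ≈ 3.90%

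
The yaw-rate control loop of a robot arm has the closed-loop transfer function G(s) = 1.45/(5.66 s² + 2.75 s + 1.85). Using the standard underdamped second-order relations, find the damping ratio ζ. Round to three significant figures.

Dividing through by 5.66: denominator becomes s² + 0.4859 s + 0.3269.
So ω_n = √0.3269 = 0.572 rad/s and ζ = 0.4859/(2·0.572) = 0.425.

ζ ≈ 0.425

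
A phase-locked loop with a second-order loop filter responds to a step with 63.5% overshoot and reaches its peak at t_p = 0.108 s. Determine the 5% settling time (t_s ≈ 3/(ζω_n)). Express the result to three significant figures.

t_s ≈ 0.713 s

ζ from %OS: ζ = |ln 0.635|/√(π²+ln²0.635) = 0.143.
From t_p = π/ω_d, ω_d = π/0.108 = 29.1 rad/s, so ω_n = ω_d/√(1−ζ²) = 29.4 rad/s.
t_s ≈ 3/(ζω_n) = 3/(0.143·29.4) = 0.713 s.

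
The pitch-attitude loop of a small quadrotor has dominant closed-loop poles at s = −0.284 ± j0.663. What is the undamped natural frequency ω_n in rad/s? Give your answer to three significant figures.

|pole| = ω_n = √(0.284² + 0.663²) = 0.721 rad/s; ζ = cos θ = σ/ω_n = 0.394.

ω_n ≈ 0.721 rad/s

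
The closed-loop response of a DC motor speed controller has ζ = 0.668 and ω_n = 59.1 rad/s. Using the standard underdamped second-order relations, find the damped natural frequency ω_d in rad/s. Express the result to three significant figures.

ω_d = ω_n√(1−ζ²) = 59.1·√0.554 = 44.0 rad/s.

ω_d ≈ 44.0 rad/s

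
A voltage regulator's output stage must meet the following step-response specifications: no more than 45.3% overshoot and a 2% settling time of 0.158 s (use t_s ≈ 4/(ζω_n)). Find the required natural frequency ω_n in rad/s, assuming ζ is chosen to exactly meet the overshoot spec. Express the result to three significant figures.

From %OS = 100·exp(−πζ/√(1−ζ²)), invert to get ζ = −ln(OS)/√(π² + ln²(OS)) with OS = 0.453.
−ln 0.453 = 0.7919, so ζ = 0.7919/√(π² + 0.6270) = 0.244.
Then ω_n = 4/(ζ t_s) = 4/(0.244 × 0.158) = 104 rad/s.

ω_n ≈ 104 rad/s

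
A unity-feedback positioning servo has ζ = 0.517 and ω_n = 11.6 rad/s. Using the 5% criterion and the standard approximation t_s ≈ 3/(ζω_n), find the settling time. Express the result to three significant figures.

t_s ≈ 0.500 s

t_s ≈ 3/(ζω_n) = 3/(0.517 × 11.6) = 0.500 s.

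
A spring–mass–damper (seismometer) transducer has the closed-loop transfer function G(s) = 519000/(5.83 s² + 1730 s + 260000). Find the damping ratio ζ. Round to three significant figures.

ζ ≈ 0.703

Dividing through by 5.83: denominator becomes s² + 296.7 s + 44600.
So ω_n = √44600 = 211 rad/s and ζ = 296.7/(2·211) = 0.703.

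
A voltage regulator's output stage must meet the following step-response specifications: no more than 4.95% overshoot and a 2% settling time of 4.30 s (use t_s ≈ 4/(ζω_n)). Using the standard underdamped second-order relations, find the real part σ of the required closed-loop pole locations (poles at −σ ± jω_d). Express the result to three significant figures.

The settling-time spec alone fixes σ = ζω_n = 4/t_s = 4/4.30 = 0.930.
(Overshoot then fixes ζ = 0.691 and hence ω_d = σ·√(1−ζ²)/ζ = 0.972 rad/s.)

σ ≈ 0.930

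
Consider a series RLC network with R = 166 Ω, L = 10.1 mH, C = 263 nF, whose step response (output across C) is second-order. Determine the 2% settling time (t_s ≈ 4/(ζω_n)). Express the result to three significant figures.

For a series RLC circuit (capacitor voltage as output), ω_n = 1/√(LC) = 1/√(10.1 mH · 263 nF) = 19400 rad/s.
ζ = (R/2)·√(C/L) = (166/2)·√(263 nF/10.1 mH) = 0.424.
t_s ≈ 4/(ζω_n) = 0.000487 s.

t_s ≈ 0.000487 s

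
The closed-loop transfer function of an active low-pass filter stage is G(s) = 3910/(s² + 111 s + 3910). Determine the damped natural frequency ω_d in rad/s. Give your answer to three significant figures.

Matching coefficients with s² + 2ζω_n s + ω_n² gives ω_n² = 3910 ⇒ ω_n = 62.5 rad/s, and ζ = 111/(2ω_n) = 0.888.
ω_d = 62.5·√(1 − 0.888²) = 28.8 rad/s.

ω_d ≈ 28.8 rad/s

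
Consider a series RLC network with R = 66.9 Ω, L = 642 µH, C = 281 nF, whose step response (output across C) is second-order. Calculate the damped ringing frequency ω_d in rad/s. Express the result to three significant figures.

For a series RLC circuit (capacitor voltage as output), ω_n = 1/√(LC) = 1/√(642 µH · 281 nF) = 74500 rad/s.
ζ = (R/2)·√(C/L) = (66.9/2)·√(281 nF/642 µH) = 0.700.
The damped frequency ω_d = ω_n√(1−ζ²) = 53200 rad/s.

ω_d ≈ 53200 rad/s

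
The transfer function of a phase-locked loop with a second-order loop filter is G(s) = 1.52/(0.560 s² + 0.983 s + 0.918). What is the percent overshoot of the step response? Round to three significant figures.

Dividing through by 0.560: denominator becomes s² + 1.755 s + 1.639.
So ω_n = √1.639 = 1.28 rad/s and ζ = 1.755/(2·1.28) = 0.686.
%OS = 100 e^{−πζ/√(1−ζ²)} with ζ = 0.686 gives 5.19%.

%OS ≈ 5.19%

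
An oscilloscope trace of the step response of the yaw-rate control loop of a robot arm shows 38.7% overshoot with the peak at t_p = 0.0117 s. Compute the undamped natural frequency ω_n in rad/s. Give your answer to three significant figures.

The overshoot fixes ζ = −ln(OS)/√(π²+ln²(OS)) = 0.289.
From t_p = π/ω_d, ω_d = π/0.0117 = 269 rad/s, so ω_n = ω_d/√(1−ζ²) = 281 rad/s.

ω_n ≈ 281 rad/s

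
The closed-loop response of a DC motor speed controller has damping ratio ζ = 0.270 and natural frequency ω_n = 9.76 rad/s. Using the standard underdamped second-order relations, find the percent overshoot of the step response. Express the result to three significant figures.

%OS ≈ 41.4%

For an underdamped second-order system, %OS = 100·exp(−πζ/√(1−ζ²)).
πζ/√(1−ζ²) = π·0.270/√(1−0.0729) = 0.8809, so %OS = 100·e^(−0.8809) = 41.4%.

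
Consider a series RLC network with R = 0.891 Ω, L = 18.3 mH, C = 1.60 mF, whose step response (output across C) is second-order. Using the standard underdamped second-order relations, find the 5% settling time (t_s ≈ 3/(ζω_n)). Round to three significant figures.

For a series RLC circuit (capacitor voltage as output), ω_n = 1/√(LC) = 1/√(18.3 mH · 1.60 mF) = 185 rad/s.
ζ = (R/2)·√(C/L) = (0.891/2)·√(1.60 mF/18.3 mH) = 0.132.
t_s ≈ 3/(ζω_n) = 0.123 s.

t_s ≈ 0.123 s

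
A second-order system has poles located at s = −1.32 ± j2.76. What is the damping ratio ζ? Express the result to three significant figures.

|pole| = ω_n = √(1.32² + 2.76²) = 3.06 rad/s; ζ = cos θ = σ/ω_n = 0.431.

ζ ≈ 0.431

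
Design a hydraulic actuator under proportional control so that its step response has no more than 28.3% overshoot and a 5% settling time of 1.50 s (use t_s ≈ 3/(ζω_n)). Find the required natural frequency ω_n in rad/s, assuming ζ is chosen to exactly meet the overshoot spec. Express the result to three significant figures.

ω_n ≈ 5.36 rad/s

Inverting the overshoot relation: ζ = |ln 0.283|/√(π² + ln²0.283) = 0.373.
Then ω_n = 3/(ζ t_s) = 3/(0.373 × 1.50) = 5.36 rad/s.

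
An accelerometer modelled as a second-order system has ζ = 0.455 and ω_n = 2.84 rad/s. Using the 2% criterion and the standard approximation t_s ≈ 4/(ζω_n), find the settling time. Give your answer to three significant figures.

t_s ≈ 4/(ζω_n) = 4/(0.455 × 2.84) = 3.10 s.

t_s ≈ 3.10 s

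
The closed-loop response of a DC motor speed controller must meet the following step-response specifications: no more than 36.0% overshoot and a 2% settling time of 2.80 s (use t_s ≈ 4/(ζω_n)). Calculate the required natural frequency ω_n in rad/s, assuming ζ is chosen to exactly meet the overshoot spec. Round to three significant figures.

From %OS = 100·exp(−πζ/√(1−ζ²)), invert to get ζ = −ln(OS)/√(π² + ln²(OS)) with OS = 0.360.
−ln 0.360 = 1.022, so ζ = 1.022/√(π² + 1.044) = 0.309.
Then ω_n = 4/(ζ t_s) = 4/(0.309 × 2.80) = 4.62 rad/s.

ω_n ≈ 4.62 rad/s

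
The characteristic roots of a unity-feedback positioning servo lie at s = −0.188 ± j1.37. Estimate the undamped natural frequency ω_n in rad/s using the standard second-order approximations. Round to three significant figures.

With σ = 0.188, ω_d = 1.37: ω_n = √(σ²+ω_d²) = 1.38 rad/s, ζ = σ/ω_n = 0.136.

ω_n ≈ 1.38 rad/s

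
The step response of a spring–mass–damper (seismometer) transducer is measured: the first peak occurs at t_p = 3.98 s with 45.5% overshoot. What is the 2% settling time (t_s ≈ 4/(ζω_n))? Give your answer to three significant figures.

ζ from %OS: ζ = |ln 0.455|/√(π²+ln²0.455) = 0.243.
t_p = π/ω_d ⇒ ω_d = 0.789 rad/s; then ω_n = ω_d/√(1−ζ²) = 0.814 rad/s.
t_s ≈ 4/(ζω_n) = 4/(0.243·0.814) = 20.2 s.

t_s ≈ 20.2 s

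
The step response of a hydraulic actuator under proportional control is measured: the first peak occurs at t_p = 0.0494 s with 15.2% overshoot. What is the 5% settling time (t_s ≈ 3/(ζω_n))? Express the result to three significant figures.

t_s ≈ 0.0787 s

The overshoot fixes ζ = −ln(OS)/√(π²+ln²(OS)) = 0.514.
From t_p = π/ω_d, ω_d = π/0.0494 = 63.6 rad/s, so ω_n = ω_d/√(1−ζ²) = 74.2 rad/s.
t_s ≈ 3/(ζω_n) = 3/(0.514·74.2) = 0.0787 s.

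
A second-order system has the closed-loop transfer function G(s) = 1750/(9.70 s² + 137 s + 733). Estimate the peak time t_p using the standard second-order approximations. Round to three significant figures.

Dividing through by 9.70: denominator becomes s² + 14.12 s + 75.57.
So ω_n = √75.57 = 8.69 rad/s and ζ = 14.12/(2·8.69) = 0.812.
ω_d = ω_n√(1−ζ²) = 5.07 rad/s. t_p = π/ω_d = 0.620 s.

t_p ≈ 0.620 s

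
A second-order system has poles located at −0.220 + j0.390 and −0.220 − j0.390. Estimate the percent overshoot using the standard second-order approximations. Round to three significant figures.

%OS ≈ 17.0%

With σ = 0.220, ω_d = 0.390: ω_n = √(σ²+ω_d²) = 0.448 rad/s, ζ = σ/ω_n = 0.491.
%OS = 100 e^{−πζ/√(1−ζ²)} with ζ = 0.491 gives 17.0%.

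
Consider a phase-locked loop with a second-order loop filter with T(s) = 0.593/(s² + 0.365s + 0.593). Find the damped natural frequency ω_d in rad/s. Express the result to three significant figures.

ω_n = √0.593 = 0.770 rad/s; ζ = 0.365/(2·0.770) = 0.237.
ω_d = ω_n√(1−ζ²) = 0.748 rad/s.

ω_d ≈ 0.748 rad/s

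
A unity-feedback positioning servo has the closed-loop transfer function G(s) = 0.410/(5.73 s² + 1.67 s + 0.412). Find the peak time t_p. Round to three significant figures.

t_p ≈ 14.0 s

Dividing through by 5.73: denominator becomes s² + 0.2914 s + 0.07190.
So ω_n = √0.07190 = 0.268 rad/s and ζ = 0.2914/(2·0.268) = 0.543.
ω_d = ω_n√(1−ζ²) = 0.225 rad/s. t_p = π/ω_d = 14.0 s.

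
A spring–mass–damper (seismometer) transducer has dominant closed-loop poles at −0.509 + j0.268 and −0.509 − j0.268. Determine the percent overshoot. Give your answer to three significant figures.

With σ = 0.509, ω_d = 0.268: ω_n = √(σ²+ω_d²) = 0.575 rad/s, ζ = σ/ω_n = 0.885.
%OS = 100·exp(−πζ/√(1−ζ²)) = 0.256%.

%OS ≈ 0.256%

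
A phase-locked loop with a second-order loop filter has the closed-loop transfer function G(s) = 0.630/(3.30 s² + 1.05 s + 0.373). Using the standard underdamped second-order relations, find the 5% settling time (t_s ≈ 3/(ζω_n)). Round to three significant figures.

Dividing through by 3.30: denominator becomes s² + 0.3182 s + 0.1130.
So ω_n = √0.1130 = 0.336 rad/s and ζ = 0.3182/(2·0.336) = 0.473.
t_s ≈ 3/(ζω_n) = 18.9 s.

t_s ≈ 18.9 s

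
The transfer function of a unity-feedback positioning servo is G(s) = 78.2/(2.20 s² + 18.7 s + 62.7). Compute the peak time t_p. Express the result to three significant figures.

Dividing through by 2.20: denominator becomes s² + 8.500 s + 28.50.
So ω_n = √28.50 = 5.34 rad/s and ζ = 8.500/(2·5.34) = 0.796.
ω_d = ω_n√(1−ζ²) = 3.23 rad/s. t_p = π/ω_d = 0.972 s.

t_p ≈ 0.972 s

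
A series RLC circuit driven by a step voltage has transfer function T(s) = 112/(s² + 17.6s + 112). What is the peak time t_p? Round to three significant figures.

Matching coefficients with s² + 2ζω_n s + ω_n² gives ω_n² = 112 ⇒ ω_n = 10.6 rad/s, and ζ = 17.6/(2ω_n) = 0.832.
The damped frequency ω_d = ω_n√(1−ζ²) = 5.88 rad/s. Then t_p = π/ω_d = 0.534 s.

t_p ≈ 0.534 s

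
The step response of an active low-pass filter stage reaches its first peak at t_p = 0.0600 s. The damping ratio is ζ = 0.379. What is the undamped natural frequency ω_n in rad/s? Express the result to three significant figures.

Peak time t_p = π/ω_d, so ω_d = π/t_p = π/0.0600 = 52.4 rad/s.
ω_n = ω_d/√(1−ζ²) = 52.4/√0.856 = 56.6 rad/s.

ω_n ≈ 56.6 rad/s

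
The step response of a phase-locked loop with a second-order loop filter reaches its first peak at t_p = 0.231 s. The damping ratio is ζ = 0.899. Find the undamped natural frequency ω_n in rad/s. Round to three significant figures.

Peak time t_p = π/ω_d, so ω_d = π/t_p = π/0.231 = 13.6 rad/s.
ω_n = ω_d/√(1−ζ²) = 13.6/√0.192 = 31.1 rad/s.

ω_n ≈ 31.1 rad/s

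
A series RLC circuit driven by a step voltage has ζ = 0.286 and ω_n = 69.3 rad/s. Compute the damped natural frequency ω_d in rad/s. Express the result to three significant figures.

ω_d = ω_n√(1−ζ²) = 69.3·√0.918 = 66.4 rad/s.

ω_d ≈ 66.4 rad/s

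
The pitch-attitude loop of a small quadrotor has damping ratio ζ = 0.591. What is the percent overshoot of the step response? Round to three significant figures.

For an underdamped second-order system, %OS = 100·exp(−πζ/√(1−ζ²)).
πζ/√(1−ζ²) = π·0.591/√(1−0.349) = 2.302, so %OS = 100·e^(−2.302) = 10.0%.

%OS ≈ 10.0%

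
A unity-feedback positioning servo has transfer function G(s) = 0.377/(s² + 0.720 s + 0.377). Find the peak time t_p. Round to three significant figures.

t_p ≈ 6.32 s

Comparing the denominator to s² + 2ζω_n s + ω_n²: ω_n = √0.377 = 0.614 rad/s, and 2ζω_n = 0.720 so ζ = 0.720/(2·0.614) = 0.586.
The damped frequency ω_d = ω_n√(1−ζ²) = 0.497 rad/s. Then t_p = π/ω_d = 6.32 s.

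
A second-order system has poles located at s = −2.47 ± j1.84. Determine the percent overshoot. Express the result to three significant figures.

The poles are at −σ ± jω_d with σ = 2.47 and ω_d = 1.84, so ω_n = √(σ²+ω_d²) = 3.08 rad/s and ζ = σ/ω_n = 0.802.
Overshoot: exp(−π·0.802/√(1−0.802²)) = 0.0147, i.e. 1.47%.

%OS ≈ 1.47%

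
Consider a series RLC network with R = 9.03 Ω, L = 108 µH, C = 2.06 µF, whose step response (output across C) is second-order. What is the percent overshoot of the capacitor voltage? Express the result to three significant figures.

For a series RLC circuit (capacitor voltage as output), ω_n = 1/√(LC) = 1/√(108 µH · 2.06 µF) = 67000 rad/s.
ζ = (R/2)·√(C/L) = (9.03/2)·√(2.06 µF/108 µH) = 0.624.
%OS = 100 e^{−πζ/√(1−ζ²)} with ζ = 0.624 gives 8.16%.

%OS ≈ 8.16%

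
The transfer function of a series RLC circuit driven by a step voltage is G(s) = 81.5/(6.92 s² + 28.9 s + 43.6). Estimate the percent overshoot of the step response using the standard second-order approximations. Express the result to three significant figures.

%OS ≈ 0.901%

Dividing through by 6.92: denominator becomes s² + 4.176 s + 6.301.
So ω_n = √6.301 = 2.51 rad/s and ζ = 4.176/(2·2.51) = 0.832.
%OS = 100·exp(−πζ/√(1−ζ²)) = 0.901%.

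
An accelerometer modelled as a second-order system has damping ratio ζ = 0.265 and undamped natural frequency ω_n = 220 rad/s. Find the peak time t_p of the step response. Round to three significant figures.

The damped frequency is ω_d = ω_n√(1−ζ²) = 220·√(1−0.0702) = 212 rad/s.
Peak time t_p = π/ω_d = π/212 = 0.0148 s.

t_p ≈ 0.0148 s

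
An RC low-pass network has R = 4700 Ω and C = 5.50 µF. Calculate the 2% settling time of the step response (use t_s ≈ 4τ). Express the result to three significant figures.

τ = RC = 4700 × 5.50 µF = 0.0258 s.
t_s ≈ 4τ = 0.103 s.

t_s ≈ 0.103 s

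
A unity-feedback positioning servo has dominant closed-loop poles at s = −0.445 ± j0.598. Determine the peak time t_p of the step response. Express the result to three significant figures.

t_p = π/ω_d with ω_d = 0.598 (the imaginary part), so t_p = 5.25 s.

t_p ≈ 5.25 s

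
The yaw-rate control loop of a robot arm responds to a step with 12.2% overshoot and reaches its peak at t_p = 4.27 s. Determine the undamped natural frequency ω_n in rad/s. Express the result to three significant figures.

ω_n ≈ 0.885 rad/s

The overshoot fixes ζ = −ln(OS)/√(π²+ln²(OS)) = 0.556.
From t_p = π/ω_d, ω_d = π/4.27 = 0.736 rad/s, so ω_n = ω_d/√(1−ζ²) = 0.885 rad/s.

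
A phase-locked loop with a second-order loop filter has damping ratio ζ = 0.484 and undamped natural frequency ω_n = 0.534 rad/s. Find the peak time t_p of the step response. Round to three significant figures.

The damped frequency is ω_d = ω_n√(1−ζ²) = 0.534·√(1−0.234) = 0.467 rad/s.
Peak time t_p = π/ω_d = π/0.467 = 6.72 s.

t_p ≈ 6.72 s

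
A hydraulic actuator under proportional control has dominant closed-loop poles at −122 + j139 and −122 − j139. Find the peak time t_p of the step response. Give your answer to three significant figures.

t_p = π/ω_d with ω_d = 139 (the imaginary part), so t_p = 0.0226 s.

t_p ≈ 0.0226 s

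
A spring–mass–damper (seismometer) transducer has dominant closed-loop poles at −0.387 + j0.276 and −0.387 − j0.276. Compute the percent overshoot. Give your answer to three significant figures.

%OS ≈ 1.22%

|pole| = ω_n = √(0.387² + 0.276²) = 0.475 rad/s; ζ = cos θ = σ/ω_n = 0.814.
Overshoot: exp(−π·0.814/√(1−0.814²)) = 0.0122, i.e. 1.22%.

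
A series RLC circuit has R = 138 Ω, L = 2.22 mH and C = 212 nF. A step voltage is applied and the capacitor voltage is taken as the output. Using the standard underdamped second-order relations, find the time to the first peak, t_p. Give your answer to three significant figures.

For a series RLC circuit (capacitor voltage as output), ω_n = 1/√(LC) = 1/√(2.22 mH · 212 nF) = 46100 rad/s.
ζ = (R/2)·√(C/L) = (138/2)·√(212 nF/2.22 mH) = 0.674.
ω_d = 46100·√(1 − 0.674²) = 34000 rad/s. t_p = π/ω_d = 0.0000923 s.

t_p ≈ 0.0000923 s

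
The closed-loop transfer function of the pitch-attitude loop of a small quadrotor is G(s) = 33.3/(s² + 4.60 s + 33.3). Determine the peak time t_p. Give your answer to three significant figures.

Matching coefficients with s² + 2ζω_n s + ω_n² gives ω_n² = 33.3 ⇒ ω_n = 5.77 rad/s, and ζ = 4.60/(2ω_n) = 0.399.
The damped frequency ω_d = ω_n√(1−ζ²) = 5.29 rad/s. Then t_p = π/ω_d = 0.594 s.

t_p ≈ 0.594 s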